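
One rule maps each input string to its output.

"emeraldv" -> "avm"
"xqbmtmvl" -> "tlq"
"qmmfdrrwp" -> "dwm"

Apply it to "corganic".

In each case the input is transformed by: keep one character in every 3, starting at position 2 (positions 2nd, 5th, 8th, ...), then move the first character to the end.
"corganic" → "oac" → "aco".

aco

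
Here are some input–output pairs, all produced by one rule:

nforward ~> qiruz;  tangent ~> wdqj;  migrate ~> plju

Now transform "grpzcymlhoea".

juscfbpok

Looking at the pairs, the operation is to shift every letter 3 places forward in the alphabet (wrapping around), then delete the last 3 characters.
So "grpzcymlhoea" becomes "juscfbpok".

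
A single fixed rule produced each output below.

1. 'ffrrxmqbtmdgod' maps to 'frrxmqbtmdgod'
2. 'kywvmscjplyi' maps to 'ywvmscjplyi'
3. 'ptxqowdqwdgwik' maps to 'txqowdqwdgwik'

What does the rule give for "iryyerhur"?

ryyerhur

The rule is to delete the first character.
For "iryyerhur" the result is "ryyerhur".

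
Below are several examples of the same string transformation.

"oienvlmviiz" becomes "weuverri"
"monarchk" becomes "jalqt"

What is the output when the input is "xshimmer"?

rvvna

Rule — delete the first 3 characters, then shift every letter 9 places forward in the alphabet (wrapping around).
Working it through for "xshimmer": intermediate "immer", final "rvvna".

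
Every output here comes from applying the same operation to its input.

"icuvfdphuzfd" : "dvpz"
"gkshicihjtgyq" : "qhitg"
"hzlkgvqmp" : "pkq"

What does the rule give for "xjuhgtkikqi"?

Rule — swap the first and last characters, then keep one character in every 3, starting at position 1 (positions 1st, 4th, 7th, ...).
For "xjuhgtkikqi", step one produces "ijuhgtkikqx"; step two turns that into "ihkq".

ihkq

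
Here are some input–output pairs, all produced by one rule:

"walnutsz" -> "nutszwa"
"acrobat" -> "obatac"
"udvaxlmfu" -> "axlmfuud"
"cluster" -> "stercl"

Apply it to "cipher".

The transformation: move the first 3 characters to the end (rotate left by 3), then delete the last character.
"cipher" → "hercip" → "herci".
(Check on "udvaxlmfu": → "axlmfuudv" → "axlmfuud" ✓)

herci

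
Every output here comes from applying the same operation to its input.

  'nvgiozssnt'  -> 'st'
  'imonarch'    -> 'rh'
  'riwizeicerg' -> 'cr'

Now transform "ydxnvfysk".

The transformation: keep every other character starting from the second (positions 2nd, 4th, 6th, ...), then keep only the last 2 characters.
Starting from "ydxnvfysk": after the first operation, "dnfs"; after the second, "fs".

fs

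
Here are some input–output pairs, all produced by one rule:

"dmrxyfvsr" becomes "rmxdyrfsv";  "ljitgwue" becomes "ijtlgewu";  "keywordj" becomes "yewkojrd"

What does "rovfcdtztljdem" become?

Rule — move the first 2 characters to the end (rotate left by 2), then take characters alternately from the front and the back (1st, last, 2nd, 2nd-last, ...).
"rovfcdtztljdem" → "vfcdtztljdemro" → "vofrcmdetdzjtl".

vofrcmdetdzjtl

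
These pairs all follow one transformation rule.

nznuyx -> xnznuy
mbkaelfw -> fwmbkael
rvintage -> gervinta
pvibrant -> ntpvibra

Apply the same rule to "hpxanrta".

The transformation: swap the front and back halves of the string, then move the first 2 characters to the end (rotate left by 2).
Applying both steps to "hpxanrta": "nrtahpxa", then "tahpxanr".

tahpxanr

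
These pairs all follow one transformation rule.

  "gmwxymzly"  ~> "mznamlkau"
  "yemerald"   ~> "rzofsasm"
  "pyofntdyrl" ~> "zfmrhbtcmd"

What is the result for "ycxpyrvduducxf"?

tlqirirjfmdlqm

The transformation: reverse the string, then shift every letter 12 places backward in the alphabet (wrapping around).
Working it through for "ycxpyrvduducxf": intermediate "fxcududvrypxcy", final "tlqirirjfmdlqm".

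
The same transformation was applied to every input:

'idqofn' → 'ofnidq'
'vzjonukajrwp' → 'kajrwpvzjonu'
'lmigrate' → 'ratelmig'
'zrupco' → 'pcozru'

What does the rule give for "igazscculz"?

The pattern: swap the front and back halves of the string.
Applying that to "igazscculz" gives "cculzigazs".

cculzigazs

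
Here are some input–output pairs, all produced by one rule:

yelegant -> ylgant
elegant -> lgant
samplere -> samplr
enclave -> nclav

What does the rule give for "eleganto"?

lganto

Looking at the pairs, the operation is to remove every "e".
So "eleganto" becomes "lganto".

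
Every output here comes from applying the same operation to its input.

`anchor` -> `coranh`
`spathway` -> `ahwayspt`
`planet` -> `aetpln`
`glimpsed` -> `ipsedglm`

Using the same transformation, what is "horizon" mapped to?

The rule is to move the first 3 characters to the end (rotate left by 3), then swap the first and last characters.
"horizon" → "izonhor" → "rzonhoi".

rzonhoi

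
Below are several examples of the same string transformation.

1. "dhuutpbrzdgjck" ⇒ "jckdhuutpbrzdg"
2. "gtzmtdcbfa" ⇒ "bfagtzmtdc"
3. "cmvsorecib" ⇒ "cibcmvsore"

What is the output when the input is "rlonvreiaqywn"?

ywnrlonvreiaq

The transformation: move the last 3 characters to the front (rotate right by 3).
"rlonvreiaqywn" → "ywnrlonvreiaq".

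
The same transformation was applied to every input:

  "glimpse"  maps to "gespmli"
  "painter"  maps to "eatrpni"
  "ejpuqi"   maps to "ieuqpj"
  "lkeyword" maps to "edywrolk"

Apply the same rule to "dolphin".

hdponli

What's happening: sort the characters into reverse alphabetical order, then move the last 2 characters to the front (rotate right by 2).
Working it through for "dolphin": intermediate "ponlihd", final "hdponli".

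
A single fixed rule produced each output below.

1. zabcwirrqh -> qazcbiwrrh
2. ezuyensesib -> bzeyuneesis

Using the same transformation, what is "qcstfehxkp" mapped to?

kcqtsefxhp

What's happening: swap each adjacent pair of characters (1↔2, 3↔4, ...), then move the last character to the front.
For "qcstfehxkp", step one produces "cqtsefxhpk"; step two turns that into "kcqtsefxhp".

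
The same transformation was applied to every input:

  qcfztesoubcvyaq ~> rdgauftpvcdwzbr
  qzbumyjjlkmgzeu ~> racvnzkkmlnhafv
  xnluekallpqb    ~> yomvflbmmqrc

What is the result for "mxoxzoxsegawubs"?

nypyapytfhbxvct

Looking at the pairs, the operation is to shift every letter 1 place forward in the alphabet (wrapping around).
For "mxoxzoxsegawubs" the result is "nypyapytfhbxvct".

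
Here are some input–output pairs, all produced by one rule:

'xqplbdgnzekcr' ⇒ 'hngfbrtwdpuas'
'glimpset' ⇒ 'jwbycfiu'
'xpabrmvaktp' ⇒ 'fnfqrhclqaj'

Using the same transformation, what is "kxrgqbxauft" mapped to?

The rule is to shift every letter 10 places backward in the alphabet (wrapping around), then move the last character to the front.
Applying both steps to "kxrgqbxauft": "anhwgrnqkvj", then "janhwgrnqkv".

janhwgrnqkv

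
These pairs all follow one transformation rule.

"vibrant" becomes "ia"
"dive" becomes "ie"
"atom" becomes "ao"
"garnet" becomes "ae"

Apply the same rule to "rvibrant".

The transformation: keep only the vowels.
For "rvibrant" the result is "ia".

ia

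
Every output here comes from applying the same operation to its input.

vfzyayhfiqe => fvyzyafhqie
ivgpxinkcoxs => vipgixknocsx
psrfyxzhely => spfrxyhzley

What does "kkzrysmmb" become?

The pattern: swap each adjacent pair of characters (1↔2, 3↔4, ...).
For "kkzrysmmb" the result is "kkrzsymmb".

kkrzsymmb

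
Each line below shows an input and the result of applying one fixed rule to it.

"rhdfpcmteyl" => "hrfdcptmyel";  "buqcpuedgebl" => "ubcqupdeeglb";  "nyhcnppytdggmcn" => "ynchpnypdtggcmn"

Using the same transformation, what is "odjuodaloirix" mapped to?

doujdolaioirx

The transformation: swap each adjacent pair of characters (1↔2, 3↔4, ...).
Applying that to "odjuodaloirix" gives "doujdolaioirx".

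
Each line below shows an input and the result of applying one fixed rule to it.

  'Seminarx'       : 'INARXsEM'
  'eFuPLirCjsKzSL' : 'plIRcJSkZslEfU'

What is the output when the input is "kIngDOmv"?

Rule — flip the case of every letter, then move the first 3 characters to the end (rotate left by 3).
So "kIngDOmv" becomes "GdoMVKiN".

GdoMVKiN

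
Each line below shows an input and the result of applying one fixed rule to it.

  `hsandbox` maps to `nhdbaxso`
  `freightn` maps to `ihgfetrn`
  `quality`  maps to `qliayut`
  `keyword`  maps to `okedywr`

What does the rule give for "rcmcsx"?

mccxsr

Rule — sort the characters into reverse alphabetical order, then move the first 3 characters to the end (rotate left by 3).
Working it through for "rcmcsx": intermediate "xsrmcc", final "mccxsr".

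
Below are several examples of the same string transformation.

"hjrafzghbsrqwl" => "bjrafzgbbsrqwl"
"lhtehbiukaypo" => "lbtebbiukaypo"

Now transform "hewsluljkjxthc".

Looking at the pairs, the operation is to replace every "h" with "b".
On "hewsluljkjxthc" that produces "bewsluljkjxtbc".

bewsluljkjxtbc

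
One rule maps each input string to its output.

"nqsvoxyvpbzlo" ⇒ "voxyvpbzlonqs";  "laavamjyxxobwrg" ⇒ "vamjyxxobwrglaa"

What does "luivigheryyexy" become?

vigheryyexylui

Looking at the pairs, the operation is to move the first 3 characters to the end (rotate left by 3).
For "luivigheryyexy" the result is "vigheryyexylui".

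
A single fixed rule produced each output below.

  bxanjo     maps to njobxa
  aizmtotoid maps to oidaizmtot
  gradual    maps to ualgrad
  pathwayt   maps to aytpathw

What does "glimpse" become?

Looking at the pairs, the operation is to move the last 3 characters to the front (rotate right by 3).
Doing the same to "glimpse": "pseglim".

pseglim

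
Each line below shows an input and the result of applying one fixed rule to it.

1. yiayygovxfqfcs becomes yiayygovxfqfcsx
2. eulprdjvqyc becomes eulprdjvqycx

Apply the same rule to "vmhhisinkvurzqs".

The transformation: append "x".
Doing the same to "vmhhisinkvurzqs": "vmhhisinkvurzqsx".

vmhhisinkvurzqsx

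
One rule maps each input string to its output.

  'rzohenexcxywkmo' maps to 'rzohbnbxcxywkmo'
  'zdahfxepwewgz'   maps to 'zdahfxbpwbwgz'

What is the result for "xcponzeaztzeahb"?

What's happening: replace every "e" with "b".
For "xcponzeaztzeahb" the result is "xcponzbaztzbahb".

xcponzbaztzbahb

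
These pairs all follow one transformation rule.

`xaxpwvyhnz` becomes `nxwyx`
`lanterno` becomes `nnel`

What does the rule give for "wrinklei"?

The rule is to keep every other character starting from the first (positions 1st, 3rd, 5th, ...), then swap the first and last characters.
Working it through for "wrinklei": intermediate "wike", final "eikw".

eikw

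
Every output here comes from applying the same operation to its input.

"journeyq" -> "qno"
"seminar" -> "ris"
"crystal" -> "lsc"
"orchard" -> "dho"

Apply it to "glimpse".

emg

Looking at the pairs, the operation is to reverse the string, then keep one character in every 3, starting at position 1 (positions 1st, 4th, 7th, ...).
Working it through for "glimpse": intermediate "espmilg", final "emg".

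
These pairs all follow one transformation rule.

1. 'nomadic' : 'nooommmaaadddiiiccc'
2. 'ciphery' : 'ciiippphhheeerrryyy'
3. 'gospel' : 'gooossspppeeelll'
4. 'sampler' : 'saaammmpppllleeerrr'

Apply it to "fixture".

Each output is the input with this applied: repeat every character 3 times, then delete the first 2 characters.
Doing the same to "fixture": "fiiixxxtttuuurrreee".
(Check on "ciphery": → "ccciiippphhheeerrryyy" → "ciiippphhheeerrryyy" ✓)

fiiixxxtttuuurrreee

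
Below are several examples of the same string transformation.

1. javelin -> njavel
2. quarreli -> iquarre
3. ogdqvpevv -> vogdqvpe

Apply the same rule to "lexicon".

nlexic

Looking at the pairs, the operation is to move the last character to the front, then delete the last character.
Applying both steps to "lexicon": "nlexico", then "nlexic".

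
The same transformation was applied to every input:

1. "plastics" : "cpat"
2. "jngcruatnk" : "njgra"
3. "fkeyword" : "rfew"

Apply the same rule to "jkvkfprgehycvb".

vjvfrey

Looking at the pairs, the operation is to move the last 3 characters to the front (rotate right by 3), then keep every other character starting from the second (positions 2nd, 4th, 6th, ...).
For "jkvkfprgehycvb", step one produces "cvbjkvkfprgehy"; step two turns that into "vjvfrey".
(Check on "fkeyword": → "ordfkeyw" → "rfew" ✓)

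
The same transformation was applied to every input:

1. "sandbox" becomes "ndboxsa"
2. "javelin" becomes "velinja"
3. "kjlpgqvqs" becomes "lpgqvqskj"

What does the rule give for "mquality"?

Looking at the pairs, the operation is to move the first 2 characters to the end (rotate left by 2).
"mquality" → "ualitymq".

ualitymq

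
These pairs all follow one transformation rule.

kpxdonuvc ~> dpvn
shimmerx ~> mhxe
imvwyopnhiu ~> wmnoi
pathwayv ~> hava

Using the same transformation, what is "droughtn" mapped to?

urnh

The transformation: keep every other character starting from the second (positions 2nd, 4th, 6th, ...), then swap each adjacent pair of characters (1↔2, 3↔4, ...).
Applying both steps to "droughtn": "ruhn", then "urnh".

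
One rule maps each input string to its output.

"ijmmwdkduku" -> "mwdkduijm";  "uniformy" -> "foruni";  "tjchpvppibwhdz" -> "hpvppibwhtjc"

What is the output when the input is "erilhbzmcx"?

Each output is the input with this applied: delete the last 2 characters, then move the first 3 characters to the end (rotate left by 3).
Starting from "erilhbzmcx": after the first operation, "erilhbzm"; after the second, "lhbzmeri".

lhbzmeri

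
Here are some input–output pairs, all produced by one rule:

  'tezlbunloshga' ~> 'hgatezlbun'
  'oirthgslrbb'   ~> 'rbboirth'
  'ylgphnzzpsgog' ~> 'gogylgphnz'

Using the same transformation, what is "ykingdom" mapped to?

Each output is the input with this applied: move the last 3 characters to the front (rotate right by 3), then delete the last 3 characters.
Applying both steps to "ykingdom": "domyking", then "domyk".

domyk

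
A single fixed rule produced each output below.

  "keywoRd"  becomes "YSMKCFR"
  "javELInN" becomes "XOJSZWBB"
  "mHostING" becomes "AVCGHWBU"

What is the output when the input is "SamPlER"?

GOADZSF

The rule is to shift every letter 12 places backward in the alphabet (wrapping around), then convert every letter to uppercase.
So "SamPlER" becomes "GOADZSF".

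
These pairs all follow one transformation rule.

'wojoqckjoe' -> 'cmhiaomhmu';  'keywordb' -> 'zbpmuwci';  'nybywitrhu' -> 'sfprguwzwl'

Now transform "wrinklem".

kcjilgpu

Looking at the pairs, the operation is to shift every letter 2 places backward in the alphabet (wrapping around), then reverse the string.
So "wrinklem" becomes "kcjilgpu".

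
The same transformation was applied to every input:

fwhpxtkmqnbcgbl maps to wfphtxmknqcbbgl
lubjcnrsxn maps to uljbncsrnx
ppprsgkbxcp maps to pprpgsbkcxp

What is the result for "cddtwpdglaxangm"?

Looking at the pairs, the operation is to swap each adjacent pair of characters (1↔2, 3↔4, ...).
On "cddtwpdglaxangm" that produces "dctdpwgdalaxgnm".

dctdpwgdalaxgnm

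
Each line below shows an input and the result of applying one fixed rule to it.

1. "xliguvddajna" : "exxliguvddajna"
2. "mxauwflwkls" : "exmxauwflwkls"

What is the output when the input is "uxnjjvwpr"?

exuxnjjvwpr

In each case the input is transformed by: prepend "ex".
"uxnjjvwpr" → "exuxnjjvwpr".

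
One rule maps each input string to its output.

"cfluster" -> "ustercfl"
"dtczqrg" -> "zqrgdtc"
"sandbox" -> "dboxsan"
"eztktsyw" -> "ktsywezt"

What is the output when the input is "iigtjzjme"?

tjzjmeiig

The rule is to move the first 3 characters to the end (rotate left by 3).
Doing the same to "iigtjzjme": "tjzjmeiig".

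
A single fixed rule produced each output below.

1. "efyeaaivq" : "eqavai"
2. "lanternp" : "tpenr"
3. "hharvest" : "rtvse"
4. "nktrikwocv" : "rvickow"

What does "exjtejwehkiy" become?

Each output is the input with this applied: delete the first 3 characters, then take characters alternately from the front and the back (1st, last, 2nd, 2nd-last, ...).
On "exjtejwehkiy": the first step gives "tejwehkiy", and the second then gives "tyeijkwhe".

tyeijkwhe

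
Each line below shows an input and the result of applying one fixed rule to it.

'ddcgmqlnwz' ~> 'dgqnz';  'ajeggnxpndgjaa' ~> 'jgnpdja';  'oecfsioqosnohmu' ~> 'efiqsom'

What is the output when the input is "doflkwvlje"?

olwle

The rule is to keep every other character starting from the second (positions 2nd, 4th, 6th, ...).
For "doflkwvlje" the result is "olwle".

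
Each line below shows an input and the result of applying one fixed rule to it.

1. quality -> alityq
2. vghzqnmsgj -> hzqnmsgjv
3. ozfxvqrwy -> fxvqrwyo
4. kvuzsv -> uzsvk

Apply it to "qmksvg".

ksvgq

The pattern: move the first 2 characters to the end (rotate left by 2), then delete the last character.
Starting from "qmksvg": after the first operation, "ksvgqm"; after the second, "ksvgq".
(Check on "ozfxvqrwy": → "fxvqrwyoz" → "fxvqrwyo" ✓)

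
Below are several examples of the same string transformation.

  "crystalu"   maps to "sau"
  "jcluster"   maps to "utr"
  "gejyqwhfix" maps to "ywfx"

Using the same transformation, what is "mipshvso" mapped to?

svo

Each output is the input with this applied: delete the first 2 characters, then keep every other character starting from the second (positions 2nd, 4th, 6th, ...).
Applying both steps to "mipshvso": "pshvso", then "svo".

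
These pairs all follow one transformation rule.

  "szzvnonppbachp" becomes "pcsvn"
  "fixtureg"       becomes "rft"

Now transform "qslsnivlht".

vtl

Looking at the pairs, the operation is to swap the front and back halves of the string, then keep one character in every 3, starting at position 2 (positions 2nd, 5th, 8th, ...).
For "qslsnivlht", step one produces "ivlhtqslsn"; step two turns that into "vtl".
(Check on "fixtureg": → "uregfixt" → "rft" ✓)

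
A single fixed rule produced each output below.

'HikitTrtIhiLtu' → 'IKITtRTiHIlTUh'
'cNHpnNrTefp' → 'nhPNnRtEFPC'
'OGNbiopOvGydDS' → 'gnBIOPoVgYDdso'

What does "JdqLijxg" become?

DQlIJXGj

The transformation: move the first character to the end, then flip the case of every letter.
"JdqLijxg" → "dqLijxgJ" → "DQlIJXGj".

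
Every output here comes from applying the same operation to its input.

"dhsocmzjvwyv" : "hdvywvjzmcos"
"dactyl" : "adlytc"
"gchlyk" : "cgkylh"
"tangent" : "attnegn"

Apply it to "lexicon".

The transformation: reverse the string, then move the last 2 characters to the front (rotate right by 2).
Applying both steps to "lexicon": "nocixel", then "elnocix".

elnocix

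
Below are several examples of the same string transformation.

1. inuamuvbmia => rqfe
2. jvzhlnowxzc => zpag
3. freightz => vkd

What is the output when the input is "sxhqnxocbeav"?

brge

The pattern: shift every letter 4 places forward in the alphabet (wrapping around), then keep one character in every 3, starting at position 2 (positions 2nd, 5th, 8th, ...).
Applying both steps to "sxhqnxocbeav": "wblurbsgfiez", then "brge".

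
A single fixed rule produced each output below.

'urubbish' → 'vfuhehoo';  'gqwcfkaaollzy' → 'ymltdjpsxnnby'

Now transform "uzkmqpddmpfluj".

The pattern: move the last 3 characters to the front (rotate right by 3), then shift every letter 13 places forward in the alphabet (wrapping around) — i.e. ROT13.
For "uzkmqpddmpfluj" the result is "yhwhmxzdcqqzcs".
(Check on "gqwcfkaaollzy": → "lzygqwcfkaaol" → "ymltdjpsxnnby" ✓)

yhwhmxzdcqqzcs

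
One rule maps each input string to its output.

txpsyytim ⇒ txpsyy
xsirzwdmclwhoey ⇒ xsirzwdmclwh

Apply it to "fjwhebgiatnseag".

fjwhebgiatns

Each output is the input with this applied: delete the last 3 characters.
On "fjwhebgiatnseag" that produces "fjwhebgiatns".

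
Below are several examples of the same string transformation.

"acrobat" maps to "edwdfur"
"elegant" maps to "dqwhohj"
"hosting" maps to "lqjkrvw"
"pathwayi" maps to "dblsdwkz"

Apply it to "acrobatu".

dwxdfure

Looking at the pairs, the operation is to move the last 3 characters to the front (rotate right by 3), then shift every letter 3 places forward in the alphabet (wrapping around).
Starting from "acrobatu": after the first operation, "atuacrob"; after the second, "dwxdfure".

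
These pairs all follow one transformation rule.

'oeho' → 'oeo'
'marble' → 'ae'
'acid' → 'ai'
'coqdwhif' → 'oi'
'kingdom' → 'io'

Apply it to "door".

oo

Rule — keep only the vowels.
So "door" becomes "oo".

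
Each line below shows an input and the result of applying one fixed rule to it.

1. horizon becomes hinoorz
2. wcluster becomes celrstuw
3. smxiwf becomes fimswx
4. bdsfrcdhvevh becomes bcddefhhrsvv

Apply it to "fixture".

The pattern: sort the characters into alphabetical order.
So "fixture" becomes "efirtux".

efirtux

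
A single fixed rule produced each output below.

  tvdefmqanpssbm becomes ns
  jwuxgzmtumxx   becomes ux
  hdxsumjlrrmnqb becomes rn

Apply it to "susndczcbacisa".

The rule is to keep one character in every 3, starting at position 3 (positions 3rd, 6th, 9th, ...), then keep only the last 2 characters.
Applying that to "susndczcbacisa" gives "bi".

bi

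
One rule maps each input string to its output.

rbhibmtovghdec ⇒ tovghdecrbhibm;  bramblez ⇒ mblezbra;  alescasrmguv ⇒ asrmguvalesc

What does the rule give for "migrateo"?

Rule — swap the front and back halves of the string, then move the last character to the front.
For "migrateo", step one produces "ateomigr"; step two turns that into "rateomig".

rateomig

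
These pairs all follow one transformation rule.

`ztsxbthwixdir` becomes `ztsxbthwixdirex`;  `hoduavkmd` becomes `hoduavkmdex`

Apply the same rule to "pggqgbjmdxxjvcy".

The pattern: append "ex".
Applying that to "pggqgbjmdxxjvcy" gives "pggqgbjmdxxjvcyex".

pggqgbjmdxxjvcyex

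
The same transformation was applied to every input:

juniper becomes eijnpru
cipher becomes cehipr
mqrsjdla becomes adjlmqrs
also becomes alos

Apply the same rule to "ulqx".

lqux

Rule — sort the characters into alphabetical order.
On "ulqx" that produces "lqux".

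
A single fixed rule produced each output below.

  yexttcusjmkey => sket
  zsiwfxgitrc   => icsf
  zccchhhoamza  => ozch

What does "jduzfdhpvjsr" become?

psdf

What's happening: keep one character in every 3, starting at position 2 (positions 2nd, 5th, 8th, ...), then move the first 2 characters to the end (rotate left by 2).
Applying both steps to "jduzfdhpvjsr": "dfps", then "psdf".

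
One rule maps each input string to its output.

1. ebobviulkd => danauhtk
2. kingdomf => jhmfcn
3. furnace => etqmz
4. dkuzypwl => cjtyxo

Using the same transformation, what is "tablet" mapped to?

Looking at the pairs, the operation is to shift every letter 1 place backward in the alphabet (wrapping around), then delete the last 2 characters.
"tablet" → "szakds" → "szak".

szak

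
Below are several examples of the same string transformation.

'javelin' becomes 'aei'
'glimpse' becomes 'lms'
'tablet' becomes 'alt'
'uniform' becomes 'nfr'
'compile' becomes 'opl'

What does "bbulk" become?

bl

The transformation: keep every other character starting from the second (positions 2nd, 4th, 6th, ...).
Doing the same to "bbulk": "bl".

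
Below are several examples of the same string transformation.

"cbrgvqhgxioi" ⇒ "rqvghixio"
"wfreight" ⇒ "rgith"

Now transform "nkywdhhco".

Each output is the input with this applied: swap each adjacent pair of characters (1↔2, 3↔4, ...), then delete the first 3 characters.
Starting from "nkywdhhco": after the first operation, "knwyhdcho"; after the second, "yhdcho".
(Check on "cbrgvqhgxioi": → "bcgrqvghixio" → "rqvghixio" ✓)

yhdcho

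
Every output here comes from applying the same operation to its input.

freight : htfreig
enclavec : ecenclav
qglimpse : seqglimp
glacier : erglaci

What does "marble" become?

lemarb

What's happening: move the last 2 characters to the front (rotate right by 2).
On "marble" that produces "lemarb".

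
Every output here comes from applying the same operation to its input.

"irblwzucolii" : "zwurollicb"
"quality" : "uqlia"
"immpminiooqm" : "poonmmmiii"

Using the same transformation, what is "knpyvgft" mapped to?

What's happening: delete the last 2 characters, then sort the characters into reverse alphabetical order.
On "knpyvgft": the first step gives "knpyvg", and the second then gives "yvpnkg".

yvpnkg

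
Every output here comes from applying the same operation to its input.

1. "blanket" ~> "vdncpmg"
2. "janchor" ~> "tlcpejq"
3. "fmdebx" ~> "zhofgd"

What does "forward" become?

fhqtyct

The transformation: shift every letter 2 places forward in the alphabet (wrapping around), then move the last character to the front.
Applying that to "forward" gives "fhqtyct".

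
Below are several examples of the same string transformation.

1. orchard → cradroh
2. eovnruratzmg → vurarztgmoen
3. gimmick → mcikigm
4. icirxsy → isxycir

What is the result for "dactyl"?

clyadt

Looking at the pairs, the operation is to swap each adjacent pair of characters (1↔2, 3↔4, ...), then move the first 3 characters to the end (rotate left by 3).
Starting from "dactyl": after the first operation, "adtcly"; after the second, "clyadt".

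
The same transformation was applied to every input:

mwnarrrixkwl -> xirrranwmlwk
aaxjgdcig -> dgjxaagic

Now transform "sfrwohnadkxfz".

kdanhowrfszfx

The transformation: reverse the string, then move the first 3 characters to the end (rotate left by 3).
"sfrwohnadkxfz" → "zfxkdanhowrfs" → "kdanhowrfszfx".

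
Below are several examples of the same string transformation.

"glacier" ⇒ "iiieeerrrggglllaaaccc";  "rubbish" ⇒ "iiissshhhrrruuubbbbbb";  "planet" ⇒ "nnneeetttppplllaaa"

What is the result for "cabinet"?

nnneeetttcccaaabbbiii

Each output is the input with this applied: move the last 3 characters to the front (rotate right by 3), then repeat every character 3 times.
So "cabinet" becomes "nnneeetttcccaaabbbiii".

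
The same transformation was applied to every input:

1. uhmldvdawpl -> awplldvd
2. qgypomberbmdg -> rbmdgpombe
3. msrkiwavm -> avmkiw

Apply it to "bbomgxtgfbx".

gfbxmgxt

In each case the input is transformed by: delete the first 3 characters, then swap the front and back halves of the string.
Applying both steps to "bbomgxtgfbx": "mgxtgfbx", then "gfbxmgxt".
(Check on "qgypomberbmdg": → "pomberbmdg" → "rbmdgpombe" ✓)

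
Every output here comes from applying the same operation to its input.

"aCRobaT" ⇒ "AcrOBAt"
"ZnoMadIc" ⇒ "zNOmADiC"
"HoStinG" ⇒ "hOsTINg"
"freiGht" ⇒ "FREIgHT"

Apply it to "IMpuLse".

imPUlSE

The pattern: flip the case of every letter.
So "IMpuLse" becomes "imPUlSE".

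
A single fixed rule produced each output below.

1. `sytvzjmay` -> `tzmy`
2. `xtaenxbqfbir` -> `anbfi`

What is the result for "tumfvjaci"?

The rule is to delete the first character, then keep every other character starting from the second (positions 2nd, 4th, 6th, ...).
Applying both steps to "tumfvjaci": "umfvjaci", then "mvai".

mvai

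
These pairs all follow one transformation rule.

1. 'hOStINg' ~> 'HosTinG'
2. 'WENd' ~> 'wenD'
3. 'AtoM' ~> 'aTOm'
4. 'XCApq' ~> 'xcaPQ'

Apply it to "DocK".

dOCk

Rule — flip the case of every letter.
Applying that to "DocK" gives "dOCk".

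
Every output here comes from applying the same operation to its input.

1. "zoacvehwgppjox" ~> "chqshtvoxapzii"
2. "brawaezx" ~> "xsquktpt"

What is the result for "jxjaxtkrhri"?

akbcqctqmdk

What's happening: shift every letter 7 places backward in the alphabet (wrapping around), then move the last 3 characters to the front (rotate right by 3).
Applying that to "jxjaxtkrhri" gives "akbcqctqmdk".
(Check on "brawaezx": → "uktptxsq" → "xsquktpt" ✓)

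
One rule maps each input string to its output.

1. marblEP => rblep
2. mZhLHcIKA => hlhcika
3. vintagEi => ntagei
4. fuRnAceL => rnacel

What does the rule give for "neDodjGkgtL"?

dodjgkgtl

The rule is to delete the first 2 characters, then convert every letter to lowercase.
Starting from "neDodjGkgtL": after the first operation, "DodjGkgtL"; after the second, "dodjgkgtl".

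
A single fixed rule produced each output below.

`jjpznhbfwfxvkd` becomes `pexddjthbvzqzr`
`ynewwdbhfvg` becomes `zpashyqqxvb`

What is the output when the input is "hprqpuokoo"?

In each case the input is transformed by: move the last 3 characters to the front (rotate right by 3), then shift every letter 6 places backward in the alphabet (wrapping around).
Applying both steps to "hprqpuokoo": "koohprqpuo", then "eiibjlkjoi".

eiibjlkjoi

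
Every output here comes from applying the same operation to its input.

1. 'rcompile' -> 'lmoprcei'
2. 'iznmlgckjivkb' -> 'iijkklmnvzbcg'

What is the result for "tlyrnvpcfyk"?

lnprtvyycfk

Rule — sort the characters into alphabetical order, then move the first 3 characters to the end (rotate left by 3).
"tlyrnvpcfyk" → "cfklnprtvyy" → "lnprtvyycfk".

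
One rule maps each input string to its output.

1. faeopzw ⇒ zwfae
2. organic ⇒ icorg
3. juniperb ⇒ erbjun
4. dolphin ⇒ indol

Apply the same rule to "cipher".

Each output is the input with this applied: move the first 3 characters to the end (rotate left by 3), then delete the first 2 characters.
For "cipher", step one produces "hercip"; step two turns that into "rcip".
(Check on "juniperb": → "iperbjun" → "erbjun" ✓)

rcip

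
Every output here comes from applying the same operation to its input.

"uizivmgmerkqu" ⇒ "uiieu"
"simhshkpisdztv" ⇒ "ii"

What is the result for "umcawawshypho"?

Each output is the input with this applied: keep only the vowels.
Doing the same to "umcawawshypho": "uaao".

uaao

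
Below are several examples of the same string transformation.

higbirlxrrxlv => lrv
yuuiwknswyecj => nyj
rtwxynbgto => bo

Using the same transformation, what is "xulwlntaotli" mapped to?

The pattern: keep one character in every 3, starting at position 1 (positions 1st, 4th, 7th, ...), then delete the first 2 characters.
Starting from "xulwlntaotli": after the first operation, "xwtt"; after the second, "tt".

tt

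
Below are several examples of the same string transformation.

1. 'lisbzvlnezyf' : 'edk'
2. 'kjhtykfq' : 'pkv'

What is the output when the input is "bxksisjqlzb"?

Each output is the input with this applied: shift every letter 5 places forward in the alphabet (wrapping around), then keep only the last 3 characters.
For "bxksisjqlzb", step one produces "gcpxnxovqeg"; step two turns that into "qeg".

qeg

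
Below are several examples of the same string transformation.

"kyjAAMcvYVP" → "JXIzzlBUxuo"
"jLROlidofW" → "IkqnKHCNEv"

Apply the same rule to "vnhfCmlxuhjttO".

The transformation: shift every letter 1 place backward in the alphabet (wrapping around), then flip the case of every letter.
So "vnhfCmlxuhjttO" becomes "UMGEbLKWTGISSn".

UMGEbLKWTGISSn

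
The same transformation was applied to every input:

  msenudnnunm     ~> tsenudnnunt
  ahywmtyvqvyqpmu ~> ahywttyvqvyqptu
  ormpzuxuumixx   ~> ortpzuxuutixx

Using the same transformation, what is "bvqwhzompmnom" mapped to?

bvqwhzotptnot

Looking at the pairs, the operation is to replace every "m" with "t".
Applying that to "bvqwhzompmnom" gives "bvqwhzotptnot".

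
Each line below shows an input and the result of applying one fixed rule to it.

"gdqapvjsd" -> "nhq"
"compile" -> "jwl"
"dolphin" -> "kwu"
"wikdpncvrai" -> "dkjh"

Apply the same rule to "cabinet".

jpa

The rule is to shift every letter 7 places forward in the alphabet (wrapping around), then keep one character in every 3, starting at position 1 (positions 1st, 4th, 7th, ...).
"cabinet" → "jhipula" → "jpa".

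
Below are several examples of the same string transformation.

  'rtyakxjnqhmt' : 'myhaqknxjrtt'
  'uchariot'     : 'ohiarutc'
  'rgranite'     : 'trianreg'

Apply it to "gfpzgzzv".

zpzzggvf

Looking at the pairs, the operation is to take characters alternately from the front and the back (1st, last, 2nd, 2nd-last, ...), then move the first 3 characters to the end (rotate left by 3).
On "gfpzgzzv": the first step gives "gvfzpzzg", and the second then gives "zpzzggvf".
(Check on "uchariot": → "utcohiar" → "ohiarutc" ✓)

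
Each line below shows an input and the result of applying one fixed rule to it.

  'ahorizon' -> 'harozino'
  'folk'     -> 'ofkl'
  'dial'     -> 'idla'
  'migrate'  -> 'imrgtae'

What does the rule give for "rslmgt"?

The pattern: swap each adjacent pair of characters (1↔2, 3↔4, ...).
Doing the same to "rslmgt": "srmltg".

srmltg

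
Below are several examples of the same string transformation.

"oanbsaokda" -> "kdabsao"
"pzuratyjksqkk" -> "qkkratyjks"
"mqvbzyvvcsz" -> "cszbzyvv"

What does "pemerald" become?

alder

Rule — delete the first 3 characters, then move the last 3 characters to the front (rotate right by 3).
For "pemerald", step one produces "erald"; step two turns that into "alder".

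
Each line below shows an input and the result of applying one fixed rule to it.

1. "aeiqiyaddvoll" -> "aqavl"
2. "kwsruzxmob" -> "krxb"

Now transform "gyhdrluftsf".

gdus

Rule — keep one character in every 3, starting at position 1 (positions 1st, 4th, 7th, ...).
For "gyhdrluftsf" the result is "gdus".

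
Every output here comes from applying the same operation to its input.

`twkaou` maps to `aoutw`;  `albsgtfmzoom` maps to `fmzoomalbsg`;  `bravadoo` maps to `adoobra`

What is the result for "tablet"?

Each output is the input with this applied: swap the front and back halves of the string, then delete the last character.
"tablet" → "lettab" → "letta".

letta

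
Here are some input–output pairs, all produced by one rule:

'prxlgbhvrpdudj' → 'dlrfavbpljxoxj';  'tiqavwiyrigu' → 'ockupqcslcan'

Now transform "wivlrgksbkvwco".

The transformation: swap the first and last characters, then shift every letter 6 places backward in the alphabet (wrapping around).
Applying both steps to "wivlrgksbkvwco": "oivlrgksbkvwcw", then "icpflaemvepqwq".
(Check on "tiqavwiyrigu": → "uiqavwiyrigt" → "ockupqcslcan" ✓)

icpflaemvepqwq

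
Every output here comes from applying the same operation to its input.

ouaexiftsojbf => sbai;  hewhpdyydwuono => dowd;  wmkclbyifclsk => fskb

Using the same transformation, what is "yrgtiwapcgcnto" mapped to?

cngw

Each output is the input with this applied: keep one character in every 3, starting at position 3 (positions 3rd, 6th, 9th, ...), then move the last 2 characters to the front (rotate right by 2).
Working it through for "yrgtiwapcgcnto": intermediate "gwcn", final "cngw".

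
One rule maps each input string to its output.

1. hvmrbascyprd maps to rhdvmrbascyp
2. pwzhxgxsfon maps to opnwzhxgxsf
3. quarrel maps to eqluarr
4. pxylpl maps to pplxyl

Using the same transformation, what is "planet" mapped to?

eptlan

Rule — swap the first and last characters, then move the last 2 characters to the front (rotate right by 2).
Working it through for "planet": intermediate "tlanep", final "eptlan".
(Check on "pwzhxgxsfon": → "nwzhxgxsfop" → "opnwzhxgxsf" ✓)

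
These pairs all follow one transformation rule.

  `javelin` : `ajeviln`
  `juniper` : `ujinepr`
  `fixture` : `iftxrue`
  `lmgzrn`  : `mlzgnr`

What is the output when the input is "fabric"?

afrbci

Each output is the input with this applied: swap each adjacent pair of characters (1↔2, 3↔4, ...).
Doing the same to "fabric": "afrbci".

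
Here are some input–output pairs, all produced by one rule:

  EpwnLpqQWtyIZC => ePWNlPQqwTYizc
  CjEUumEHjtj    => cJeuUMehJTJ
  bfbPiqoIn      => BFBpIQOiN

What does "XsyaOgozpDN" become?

xSYAoGOZPdn

In each case the input is transformed by: flip the case of every letter.
"XsyaOgozpDN" → "xSYAoGOZPdn".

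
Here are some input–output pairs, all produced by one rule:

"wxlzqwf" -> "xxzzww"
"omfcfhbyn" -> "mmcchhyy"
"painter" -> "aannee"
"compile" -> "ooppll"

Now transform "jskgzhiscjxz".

ssgghhssjjzz

Looking at the pairs, the operation is to keep every other character starting from the second (positions 2nd, 4th, 6th, ...), then double every character.
On "jskgzhiscjxz": the first step gives "sghsjz", and the second then gives "ssgghhssjjzz".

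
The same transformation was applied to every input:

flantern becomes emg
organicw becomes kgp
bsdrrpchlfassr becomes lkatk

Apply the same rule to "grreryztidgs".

kkmz

The pattern: keep one character in every 3, starting at position 2 (positions 2nd, 5th, 8th, ...), then shift every letter 7 places backward in the alphabet (wrapping around).
For "grreryztidgs", step one produces "rrtg"; step two turns that into "kkmz".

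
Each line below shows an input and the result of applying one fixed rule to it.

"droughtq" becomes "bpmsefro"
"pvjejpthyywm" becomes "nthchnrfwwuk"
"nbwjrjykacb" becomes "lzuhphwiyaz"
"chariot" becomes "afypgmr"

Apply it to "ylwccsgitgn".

The pattern: shift every letter 2 places backward in the alphabet (wrapping around).
"ylwccsgitgn" → "wjuaaqegrel".

wjuaaqegrel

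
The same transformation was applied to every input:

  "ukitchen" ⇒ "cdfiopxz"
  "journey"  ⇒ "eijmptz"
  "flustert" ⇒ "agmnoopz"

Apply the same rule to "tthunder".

What's happening: shift every letter 5 places backward in the alphabet (wrapping around), then sort the characters into alphabetical order.
Starting from "tthunder": after the first operation, "oocpiyzm"; after the second, "cimoopyz".

cimoopyz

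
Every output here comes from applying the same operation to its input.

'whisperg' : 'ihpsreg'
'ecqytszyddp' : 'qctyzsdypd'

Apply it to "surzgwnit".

rugznwti

Rule — delete the first character, then swap each adjacent pair of characters (1↔2, 3↔4, ...).
"surzgwnit" → "rugznwti".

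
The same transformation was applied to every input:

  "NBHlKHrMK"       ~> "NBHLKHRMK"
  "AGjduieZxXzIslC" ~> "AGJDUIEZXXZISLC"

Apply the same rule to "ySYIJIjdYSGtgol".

In each case the input is transformed by: convert every letter to uppercase.
On "ySYIJIjdYSGtgol" that produces "YSYIJIJDYSGTGOL".

YSYIJIJDYSGTGOL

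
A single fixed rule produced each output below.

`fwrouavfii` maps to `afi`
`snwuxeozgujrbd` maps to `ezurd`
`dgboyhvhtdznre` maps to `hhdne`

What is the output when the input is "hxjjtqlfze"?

In each case the input is transformed by: keep every other character starting from the second (positions 2nd, 4th, 6th, ...), then delete the first 2 characters.
Working it through for "hxjjtqlfze": intermediate "xjqfe", final "qfe".

qfe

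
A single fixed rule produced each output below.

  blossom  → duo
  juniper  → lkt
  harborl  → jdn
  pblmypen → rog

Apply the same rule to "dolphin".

frp

What's happening: shift every letter 2 places forward in the alphabet (wrapping around), then keep one character in every 3, starting at position 1 (positions 1st, 4th, 7th, ...).
Applying both steps to "dolphin": "fqnrjkp", then "frp".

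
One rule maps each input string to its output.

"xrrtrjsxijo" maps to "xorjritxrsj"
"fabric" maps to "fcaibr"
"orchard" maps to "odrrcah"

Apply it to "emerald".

Each output is the input with this applied: take characters alternately from the front and the back (1st, last, 2nd, 2nd-last, ...).
So "emerald" becomes "edmlear".

edmlear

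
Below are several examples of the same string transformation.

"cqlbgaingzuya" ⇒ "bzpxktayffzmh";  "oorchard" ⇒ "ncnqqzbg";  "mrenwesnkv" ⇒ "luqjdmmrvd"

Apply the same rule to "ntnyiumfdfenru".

mtsqmmxdhetcle

In each case the input is transformed by: shift every letter 1 place backward in the alphabet (wrapping around), then take characters alternately from the front and the back (1st, last, 2nd, 2nd-last, ...).
For "ntnyiumfdfenru", step one produces "msmxhtlecedmqt"; step two turns that into "mtsqmmxdhetcle".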